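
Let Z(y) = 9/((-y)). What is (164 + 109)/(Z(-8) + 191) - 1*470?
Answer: -720206/1537 ≈ -468.58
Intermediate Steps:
Z(y) = -9/y (Z(y) = 9*(-1/y) = -9/y)
(164 + 109)/(Z(-8) + 191) - 1*470 = (164 + 109)/(-9/(-8) + 191) - 1*470 = 273/(-9*(-⅛) + 191) - 470 = 273/(9/8 + 191) - 470 = 273/(1537/8) - 470 = 273*(8/1537) - 470 = 2184/1537 - 470 = -720206/1537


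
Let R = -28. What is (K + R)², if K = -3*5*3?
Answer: 5329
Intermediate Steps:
K = -45 (K = -15*3 = -45)
(K + R)² = (-45 - 28)² = (-73)² = 5329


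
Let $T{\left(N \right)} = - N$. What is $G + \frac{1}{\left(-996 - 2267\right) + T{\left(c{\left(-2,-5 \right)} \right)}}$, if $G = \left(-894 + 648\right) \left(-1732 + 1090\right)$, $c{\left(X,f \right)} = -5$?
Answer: $\frac{514542455}{3258} \approx 1.5793 \cdot 10^{5}$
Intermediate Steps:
$G = 157932$ ($G = \left(-246\right) \left(-642\right) = 157932$)
$G + \frac{1}{\left(-996 - 2267\right) + T{\left(c{\left(-2,-5 \right)} \right)}} = 157932 + \frac{1}{\left(-996 - 2267\right) - -5} = 157932 + \frac{1}{\left(-996 - 2267\right) + 5} = 157932 + \frac{1}{-3263 + 5} = 157932 + \frac{1}{-3258} = 157932 - \frac{1}{3258} = \frac{514542455}{3258}$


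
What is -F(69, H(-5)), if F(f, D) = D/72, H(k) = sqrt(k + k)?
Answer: -I*sqrt(10)/72 ≈ -0.043921*I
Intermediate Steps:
H(k) = sqrt(2)*sqrt(k) (H(k) = sqrt(2*k) = sqrt(2)*sqrt(k))
F(f, D) = D/72 (F(f, D) = D*(1/72) = D/72)
-F(69, H(-5)) = -sqrt(2)*sqrt(-5)/72 = -sqrt(2)*(I*sqrt(5))/72 = -I*sqrt(10)/72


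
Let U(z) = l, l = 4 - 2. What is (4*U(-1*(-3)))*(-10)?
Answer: -80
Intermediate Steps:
l = 2
U(z) = 2
(4*U(-1*(-3)))*(-10) = (4*2)*(-10) = 8*(-10) = -80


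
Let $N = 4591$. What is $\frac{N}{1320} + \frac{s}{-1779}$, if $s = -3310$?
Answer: $\frac{4178863}{782760} \approx 5.3386$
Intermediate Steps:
$\frac{N}{1320} + \frac{s}{-1779} = \frac{4591}{1320} - \frac{3310}{-1779} = 4591 \cdot \frac{1}{1320} - - \frac{3310}{1779} = \frac{4591}{1320} + \frac{3310}{1779} = \frac{4178863}{782760}$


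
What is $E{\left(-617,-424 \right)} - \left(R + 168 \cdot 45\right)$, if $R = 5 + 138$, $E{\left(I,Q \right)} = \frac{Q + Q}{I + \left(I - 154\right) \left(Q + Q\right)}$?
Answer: $- \frac{5031531121}{653191} \approx -7703.0$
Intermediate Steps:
$E{\left(I,Q \right)} = \frac{2 Q}{I + 2 Q \left(-154 + I\right)}$ ($E{\left(I,Q \right)} = \frac{2 Q}{I + \left(-154 + I\right) 2 Q} = \frac{2 Q}{I + 2 Q \left(-154 + I\right)}$)
$R = 143$
$E{\left(-617,-424 \right)} - \left(R + 168 \cdot 45\right) = 2 \left(-424\right) \frac{1}{-617 - -130592 + 2 \left(-617\right) \left(-424\right)} - \left(143 + 168 \cdot 45\right) = 2 \left(-424\right) \frac{1}{-617 + 130592 + 523216} - \left(143 + 7560\right) = 2 \left(-424\right) \frac{1}{653191} - 7703 = - \frac{848}{653191} - 7703 = - \frac{5031531121}{653191}$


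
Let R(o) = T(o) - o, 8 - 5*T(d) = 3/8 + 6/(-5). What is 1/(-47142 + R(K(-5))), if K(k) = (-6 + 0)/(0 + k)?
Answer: -200/9428287 ≈ -2.1213e-5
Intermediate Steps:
T(d) = 353/200 (T(d) = 8/5 - (3/8 + 6/(-5))/5 = 8/5 - (3*(⅛) + 6*(-⅕))/5 = 8/5 - (3/8 - 6/5)/5 = 8/5 - ⅕*(-33/40) = 8/5 + 33/200 = 353/200)
K(k) = -6/k
R(o) = 353/200 - o
1/(-47142 + R(K(-5))) = 1/(-47142 + (353/200 - (-6)/(-5))) = 1/(-47142 + (353/200 - (-6)*(-1)/5)) = 1/(-47142 + (353/200 - 1*6/5)) = 1/(-47142 + (353/200 - 6/5)) = 1/(-47142 + 113/200) = 1/(-9428287/200) = -200/9428287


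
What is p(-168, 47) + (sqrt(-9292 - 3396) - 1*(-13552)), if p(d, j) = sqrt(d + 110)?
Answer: 13552 + I*sqrt(58) + 4*I*sqrt(793) ≈ 13552.0 + 120.26*I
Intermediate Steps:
p(d, j) = sqrt(110 + d)
p(-168, 47) + (sqrt(-9292 - 3396) - 1*(-13552)) = sqrt(110 - 168) + (sqrt(-9292 - 3396) - 1*(-13552)) = sqrt(-58) + (sqrt(-12688) + 13552) = I*sqrt(58) + (4*I*sqrt(793) + 13552) = I*sqrt(58) + (13552 + 4*I*sqrt(793)) = 13552 + I*sqrt(58) + 4*I*sqrt(793)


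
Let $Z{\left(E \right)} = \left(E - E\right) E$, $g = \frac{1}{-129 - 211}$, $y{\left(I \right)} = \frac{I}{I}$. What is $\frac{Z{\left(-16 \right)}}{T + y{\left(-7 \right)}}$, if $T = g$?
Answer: $0$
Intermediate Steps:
$y{\left(I \right)} = 1$
$g = - \frac{1}{340}$ ($g = \frac{1}{-340} = - \frac{1}{340} \approx -0.0029412$)
$T = - \frac{1}{340} \approx -0.0029412$
$Z{\left(E \right)} = 0$ ($Z{\left(E \right)} = 0 E = 0$)
$\frac{Z{\left(-16 \right)}}{T + y{\left(-7 \right)}} = \frac{0}{- \frac{1}{340} + 1} = \frac{0}{\frac{339}{340}} = 0 \cdot \frac{340}{339} = 0$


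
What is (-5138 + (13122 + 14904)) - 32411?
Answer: -9523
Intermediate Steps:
(-5138 + (13122 + 14904)) - 32411 = (-5138 + 28026) - 32411 = 22888 - 32411 = -9523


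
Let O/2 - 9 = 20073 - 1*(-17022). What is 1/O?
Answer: 1/74208 ≈ 1.3476e-5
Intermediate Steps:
O = 74208 (O = 18 + 2*(20073 - 1*(-17022)) = 18 + 2*(20073 + 17022) = 18 + 2*37095 = 18 + 74190 = 74208)
1/O = 1/74208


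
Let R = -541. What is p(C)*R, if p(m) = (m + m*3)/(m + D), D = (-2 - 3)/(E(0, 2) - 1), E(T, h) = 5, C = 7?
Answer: -60592/23 ≈ -2634.4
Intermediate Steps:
D = -5/4 (D = (-2 - 3)/(5 - 1) = -5/4 ≈ -1.2500)
p(m) = 4*m/(-5/4 + m) (p(m) = (m + m*3)/(m - 5/4) = (m + 3*m)/(-5/4 + m) = (4*m)/(-5/4 + m) = 4*m/(-5/4 + m))
p(C)*R = (16*7/(-5 + 4*7))*(-541) = (16*7/(-5 + 28))*(-541) = (16*7/23)*(-541) = (16*7*(1/23))*(-541) = (112/23)*(-541) = -60592/23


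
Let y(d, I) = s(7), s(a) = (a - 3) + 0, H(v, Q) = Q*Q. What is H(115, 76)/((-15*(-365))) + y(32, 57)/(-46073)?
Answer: 266095748/252249675 ≈ 1.0549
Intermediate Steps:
H(v, Q) = Q²
s(a) = -3 + a (s(a) = (-3 + a) + 0 = -3 + a)
y(d, I) = 4 (y(d, I) = -3 + 7 = 4)
H(115, 76)/((-15*(-365))) + y(32, 57)/(-46073) = 76²/((-15*(-365))) + 4/(-46073) = 5776/5475 + 4*(-1/46073) = 5776*(1/5475) - 4/46073 = 5776/5475 - 4/46073 = 266095748/252249675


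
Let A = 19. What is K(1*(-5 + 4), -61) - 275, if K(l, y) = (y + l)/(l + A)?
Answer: -2506/9 ≈ -278.44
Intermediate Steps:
K(l, y) = (l + y)/(19 + l) (K(l, y) = (y + l)/(l + 19) = (l + y)/(19 + l))
K(1*(-5 + 4), -61) - 275 = (1*(-5 + 4) - 61)/(19 + 1*(-5 + 4)) - 275 = (1*(-1) - 61)/(19 + 1*(-1)) - 275 = (-1 - 61)/(19 - 1) - 275 = -62/18 - 275 = (1/18)*(-62) - 275 = -31/9 - 275 = -2506/9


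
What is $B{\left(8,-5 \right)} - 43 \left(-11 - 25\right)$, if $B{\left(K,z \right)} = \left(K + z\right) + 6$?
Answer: $1557$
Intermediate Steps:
$B{\left(K,z \right)} = 6 + K + z$
$B{\left(8,-5 \right)} - 43 \left(-11 - 25\right) = \left(6 + 8 - 5\right) - 43 \left(-11 - 25\right) = 9 - -1548 = 9 + 1548 = 1557$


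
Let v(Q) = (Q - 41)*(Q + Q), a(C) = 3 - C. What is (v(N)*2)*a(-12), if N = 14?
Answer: -22680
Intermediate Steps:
v(Q) = 2*Q*(-41 + Q) (v(Q) = (-41 + Q)*(2*Q) = 2*Q*(-41 + Q))
(v(N)*2)*a(-12) = ((2*14*(-41 + 14))*2)*(3 - 1*(-12)) = ((2*14*(-27))*2)*(3 + 12) = -756*2*15 = -1512*15 = -22680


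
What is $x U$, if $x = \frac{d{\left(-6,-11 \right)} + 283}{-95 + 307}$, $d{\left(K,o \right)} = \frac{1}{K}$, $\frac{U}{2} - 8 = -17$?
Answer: $- \frac{5091}{212} \approx -24.014$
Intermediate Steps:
$U = -18$ ($U = 16 + 2 \left(-17\right) = 16 - 34 = -18$)
$x = \frac{1697}{1272}$ ($x = \frac{\frac{1}{-6} + 283}{-95 + 307} = \frac{- \frac{1}{6} + 283}{212} = \frac{1697}{6} \cdot \frac{1}{212} = \frac{1697}{1272} \approx 1.3341$)
$x U = \frac{1697}{1272} \left(-18\right) = - \frac{5091}{212}$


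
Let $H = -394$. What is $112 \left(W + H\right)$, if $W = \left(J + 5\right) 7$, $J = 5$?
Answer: $-36288$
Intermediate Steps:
$W = 70$ ($W = \left(5 + 5\right) 7 = 10 \cdot 7 = 70$)
$112 \left(W + H\right) = 112 \left(70 - 394\right) = 112 \left(-324\right) = -36288$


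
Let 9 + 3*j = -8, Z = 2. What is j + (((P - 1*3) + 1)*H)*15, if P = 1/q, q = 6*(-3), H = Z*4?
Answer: -757/3 ≈ -252.33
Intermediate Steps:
j = -17/3 (j = -3 + (1/3)*(-8) = -3 - 8/3 = -17/3 ≈ -5.6667)
H = 8 (H = 2*4 = 8)
q = -18
P = -1/18 (P = 1/(-18) = -1/18 ≈ -0.055556)
j + (((P - 1*3) + 1)*H)*15 = -17/3 + (((-1/18 - 1*3) + 1)*8)*15 = -17/3 + (((-1/18 - 3) + 1)*8)*15 = -17/3 + ((-55/18 + 1)*8)*15 = -17/3 - 37/18*8*15 = -17/3 - 148/9*15 = -17/3 - 740/3 = -757/3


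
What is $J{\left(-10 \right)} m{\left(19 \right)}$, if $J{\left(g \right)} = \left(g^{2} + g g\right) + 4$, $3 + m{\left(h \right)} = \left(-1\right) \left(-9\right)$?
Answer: $1224$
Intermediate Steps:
$m{\left(h \right)} = 6$ ($m{\left(h \right)} = -3 - -9 = -3 + 9 = 6$)
$J{\left(g \right)} = 4 + 2 g^{2}$ ($J{\left(g \right)} = \left(g^{2} + g^{2}\right) + 4 = 2 g^{2} + 4 = 4 + 2 g^{2}$)
$J{\left(-10 \right)} m{\left(19 \right)} = \left(4 + 2 \left(-10\right)^{2}\right) 6 = \left(4 + 2 \cdot 100\right) 6 = \left(4 + 200\right) 6 = 204 \cdot 6 = 1224$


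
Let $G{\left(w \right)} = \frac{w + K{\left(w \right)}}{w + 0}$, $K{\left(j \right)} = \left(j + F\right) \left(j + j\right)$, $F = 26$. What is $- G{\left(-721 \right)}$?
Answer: $1389$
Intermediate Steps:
$K{\left(j \right)} = 2 j \left(26 + j\right)$ ($K{\left(j \right)} = \left(j + 26\right) \left(j + j\right) = \left(26 + j\right) 2 j = 2 j \left(26 + j\right)$)
$G{\left(w \right)} = \frac{w + 2 w \left(26 + w\right)}{w}$ ($G{\left(w \right)} = \frac{w + 2 w \left(26 + w\right)}{w + 0} = \frac{w + 2 w \left(26 + w\right)}{w}$)
$- G{\left(-721 \right)} = - (53 + 2 \left(-721\right)) = - (53 - 1442) = \left(-1\right) \left(-1389\right) = 1389$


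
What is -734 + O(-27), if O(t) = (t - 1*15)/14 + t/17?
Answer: -12556/17 ≈ -738.59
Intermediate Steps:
O(t) = -15/14 + 31*t/238 (O(t) = (t - 15)*(1/14) + t*(1/17) = (-15 + t)*(1/14) + t/17 = (-15/14 + t/14) + t/17 = -15/14 + 31*t/238)
-734 + O(-27) = -734 + (-15/14 + (31/238)*(-27)) = -734 + (-15/14 - 837/238) = -734 - 78/17 = -12556/17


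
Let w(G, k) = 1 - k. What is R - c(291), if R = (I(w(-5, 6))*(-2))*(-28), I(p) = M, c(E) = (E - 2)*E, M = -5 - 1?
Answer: -84435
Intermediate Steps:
M = -6
c(E) = E*(-2 + E) (c(E) = (-2 + E)*E = E*(-2 + E))
I(p) = -6
R = -336 (R = -6*(-2)*(-28) = 12*(-28) = -336)
R - c(291) = -336 - 291*(-2 + 291) = -336 - 291*289 = -336 - 1*84099 = -336 - 84099 = -84435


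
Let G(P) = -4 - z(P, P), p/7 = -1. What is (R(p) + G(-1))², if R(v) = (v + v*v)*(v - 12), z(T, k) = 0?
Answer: 643204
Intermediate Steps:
p = -7 (p = 7*(-1) = -7)
R(v) = (-12 + v)*(v + v²) (R(v) = (v + v²)*(-12 + v) = (-12 + v)*(v + v²))
G(P) = -4 (G(P) = -4 - 1*0 = -4 + 0 = -4)
(R(p) + G(-1))² = (-7*(-12 + (-7)² - 11*(-7)) - 4)² = (-7*(-12 + 49 + 77) - 4)² = (-7*114 - 4)² = (-798 - 4)² = (-802)² = 643204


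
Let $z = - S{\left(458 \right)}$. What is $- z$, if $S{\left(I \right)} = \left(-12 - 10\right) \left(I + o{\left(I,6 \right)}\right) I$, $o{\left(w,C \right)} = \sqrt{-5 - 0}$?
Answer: $-4614808 - 10076 i \sqrt{5} \approx -4.6148 \cdot 10^{6} - 22531.0 i$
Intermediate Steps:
$o{\left(w,C \right)} = i \sqrt{5}$ ($o{\left(w,C \right)} = \sqrt{-5 + \left(-3 + 3\right)} = \sqrt{-5 + 0} = \sqrt{-5} = i \sqrt{5}$)
$S{\left(I \right)} = - 22 I \left(I + i \sqrt{5}\right)$ ($S{\left(I \right)} = \left(-12 - 10\right) \left(I + i \sqrt{5}\right) I = - 22 I \left(I + i \sqrt{5}\right)$)
$z = 4614808 + 10076 i \sqrt{5}$ ($z = - \left(-22\right) 458 \left(458 + i \sqrt{5}\right) = - (-4614808 - 10076 i \sqrt{5}) = 4614808 + 10076 i \sqrt{5} \approx 4.6148 \cdot 10^{6} + 22531.0 i$)
$- z = - (4614808 + 10076 i \sqrt{5}) = -4614808 - 10076 i \sqrt{5}$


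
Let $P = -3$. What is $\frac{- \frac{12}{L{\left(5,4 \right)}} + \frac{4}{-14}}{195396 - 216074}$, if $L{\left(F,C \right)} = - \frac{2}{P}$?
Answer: $\frac{64}{72373} \approx 0.00088431$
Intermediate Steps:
$L{\left(F,C \right)} = \frac{2}{3}$ ($L{\left(F,C \right)} = - \frac{2}{-3} = \left(-2\right) \left(- \frac{1}{3}\right) = \frac{2}{3}$)
$\frac{- \frac{12}{L{\left(5,4 \right)}} + \frac{4}{-14}}{195396 - 216074} = \frac{- \frac{12}{\frac{2}{3}} + \frac{4}{-14}}{195396 - 216074} = \frac{\left(-12\right) \frac{3}{2} + 4 \left(- \frac{1}{14}\right)}{-20678} = - \frac{-18 - \frac{2}{7}}{20678} = \left(- \frac{1}{20678}\right) \left(- \frac{128}{7}\right) = \frac{64}{72373}$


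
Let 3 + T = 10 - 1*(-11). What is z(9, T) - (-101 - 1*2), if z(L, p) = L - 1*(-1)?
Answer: 113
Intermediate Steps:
T = 18 (T = -3 + (10 - 1*(-11)) = -3 + (10 + 11) = -3 + 21 = 18)
z(L, p) = 1 + L (z(L, p) = L + 1 = 1 + L)
z(9, T) - (-101 - 1*2) = (1 + 9) - (-101 - 1*2) = 10 - (-101 - 2) = 10 - 1*(-103) = 10 + 103 = 113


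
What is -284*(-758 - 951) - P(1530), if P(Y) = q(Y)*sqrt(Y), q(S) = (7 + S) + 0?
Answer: 485356 - 4611*sqrt(170) ≈ 4.2524e+5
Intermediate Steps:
q(S) = 7 + S
P(Y) = sqrt(Y)*(7 + Y) (P(Y) = (7 + Y)*sqrt(Y) = sqrt(Y)*(7 + Y))
-284*(-758 - 951) - P(1530) = -284*(-758 - 951) - sqrt(1530)*(7 + 1530) = -284*(-1709) - 3*sqrt(170)*1537 = 485356 - 4611*sqrt(170)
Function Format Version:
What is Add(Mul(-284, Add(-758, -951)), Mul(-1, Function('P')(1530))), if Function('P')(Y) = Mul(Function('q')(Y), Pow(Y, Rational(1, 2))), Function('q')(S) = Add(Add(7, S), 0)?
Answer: Add(485356, Mul(-4611, Pow(170, Rational(1, 2)))) ≈ 4.2524e+5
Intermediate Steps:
Function('q')(S) = Add(7, S)
Function('P')(Y) = Mul(Pow(Y, Rational(1, 2)), Add(7, Y)) (Function('P')(Y) = Mul(Add(7, Y), Pow(Y, Rational(1, 2))) = Mul(Pow(Y, Rational(1, 2)), Add(7, Y)))
Add(Mul(-284, Add(-758, -951)), Mul(-1, Function('P')(1530))) = Add(Mul(-284, Add(-758, -951)), Mul(-1, Mul(Pow(1530, Rational(1, 2)), Add(7, 1530)))) = Add(Mul(-284, -1709), Mul(-1, Mul(Mul(3, Pow(170, Rational(1, 2))), 1537))) = Add(485356, Mul(-1, Mul(4611, Pow(170, Rational(1, 2))))) = Add(485356, Mul(-4611, Pow(170, Rational(1, 2))))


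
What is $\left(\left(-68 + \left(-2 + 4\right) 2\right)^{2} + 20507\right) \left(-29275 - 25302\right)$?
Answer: $-1342757931$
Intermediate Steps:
$\left(\left(-68 + \left(-2 + 4\right) 2\right)^{2} + 20507\right) \left(-29275 - 25302\right) = \left(\left(-68 + 2 \cdot 2\right)^{2} + 20507\right) \left(-54577\right) = \left(\left(-68 + 4\right)^{2} + 20507\right) \left(-54577\right) = \left(\left(-64\right)^{2} + 20507\right) \left(-54577\right) = \left(4096 + 20507\right) \left(-54577\right) = 24603 \left(-54577\right) = -1342757931$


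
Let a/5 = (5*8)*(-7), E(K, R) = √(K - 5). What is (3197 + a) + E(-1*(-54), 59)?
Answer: 1804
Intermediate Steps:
E(K, R) = √(-5 + K)
a = -1400 (a = 5*((5*8)*(-7)) = 5*(40*(-7)) = 5*(-280) = -1400)
(3197 + a) + E(-1*(-54), 59) = (3197 - 1400) + √(-5 - 1*(-54)) = 1797 + √(-5 + 54) = 1797 + √49 = 1797 + 7 = 1804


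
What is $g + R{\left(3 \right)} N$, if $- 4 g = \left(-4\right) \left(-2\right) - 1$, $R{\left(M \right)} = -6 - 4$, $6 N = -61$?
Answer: $\frac{1199}{12} \approx 99.917$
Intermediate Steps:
$N = - \frac{61}{6}$ ($N = \frac{1}{6} \left(-61\right) = - \frac{61}{6} \approx -10.167$)
$R{\left(M \right)} = -10$
$g = - \frac{7}{4}$ ($g = - \frac{\left(-4\right) \left(-2\right) - 1}{4} = - \frac{8 - 1}{4} = \left(- \frac{1}{4}\right) 7 = - \frac{7}{4} \approx -1.75$)
$g + R{\left(3 \right)} N = - \frac{7}{4} - - \frac{305}{3} = - \frac{7}{4} + \frac{305}{3} = \frac{1199}{12}$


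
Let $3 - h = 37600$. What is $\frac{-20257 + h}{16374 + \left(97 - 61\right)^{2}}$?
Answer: $- \frac{28927}{8835} \approx -3.2741$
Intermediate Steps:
$h = -37597$ ($h = 3 - 37600 = -37597$)
$\frac{-20257 + h}{16374 + \left(97 - 61\right)^{2}} = \frac{-20257 - 37597}{16374 + \left(97 - 61\right)^{2}} = - \frac{57854}{16374 + 36^{2}} = - \frac{57854}{16374 + 1296} = - \frac{57854}{17670} = \left(-57854\right) \frac{1}{17670} = - \frac{28927}{8835}$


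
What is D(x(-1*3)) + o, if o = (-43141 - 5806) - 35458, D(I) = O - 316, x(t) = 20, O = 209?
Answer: -84512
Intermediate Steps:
D(I) = -107 (D(I) = 209 - 316 = -107)
o = -84405 (o = -48947 - 35458 = -84405)
D(x(-1*3)) + o = -107 - 84405 = -84512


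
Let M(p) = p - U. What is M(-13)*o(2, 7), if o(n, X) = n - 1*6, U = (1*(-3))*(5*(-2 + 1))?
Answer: 112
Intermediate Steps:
U = 15 (U = -15*(-1) = -3*(-5) = 15)
M(p) = -15 + p (M(p) = p - 1*15 = p - 15 = -15 + p)
o(n, X) = -6 + n (o(n, X) = n - 6 = -6 + n)
M(-13)*o(2, 7) = (-15 - 13)*(-6 + 2) = -28*(-4) = 112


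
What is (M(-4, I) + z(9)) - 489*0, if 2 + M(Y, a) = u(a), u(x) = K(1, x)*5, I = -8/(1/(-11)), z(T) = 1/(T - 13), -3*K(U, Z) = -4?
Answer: 53/12 ≈ 4.4167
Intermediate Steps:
K(U, Z) = 4/3 (K(U, Z) = -⅓*(-4) = 4/3)
z(T) = 1/(-13 + T)
I = 88 (I = -8/(-1/11) = -8*(-11) = 88)
u(x) = 20/3 (u(x) = (4/3)*5 = 20/3)
M(Y, a) = 14/3 (M(Y, a) = -2 + 20/3 = 14/3)
(M(-4, I) + z(9)) - 489*0 = (14/3 + 1/(-13 + 9)) - 489*0 = (14/3 + 1/(-4)) + 0 = (14/3 - ¼) + 0 = 53/12 + 0 = 53/12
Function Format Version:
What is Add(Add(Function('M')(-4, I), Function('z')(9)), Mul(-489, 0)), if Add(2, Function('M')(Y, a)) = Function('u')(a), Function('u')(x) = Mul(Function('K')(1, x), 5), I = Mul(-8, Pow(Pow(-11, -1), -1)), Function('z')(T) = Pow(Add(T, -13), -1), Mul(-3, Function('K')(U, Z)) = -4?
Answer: Rational(53, 12) ≈ 4.4167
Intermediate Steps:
Function('K')(U, Z) = Rational(4, 3) (Function('K')(U, Z) = Mul(Rational(-1, 3), -4) = Rational(4, 3))
Function('z')(T) = Pow(Add(-13, T), -1)
I = 88 (I = Mul(-8, Pow(Rational(-1, 11), -1)) = Mul(-8, -11) = 88)
Function('u')(x) = Rational(20, 3) (Function('u')(x) = Mul(Rational(4, 3), 5) = Rational(20, 3))
Function('M')(Y, a) = Rational(14, 3) (Function('M')(Y, a) = Add(-2, Rational(20, 3)) = Rational(14, 3))
Add(Add(Function('M')(-4, I), Function('z')(9)), Mul(-489, 0)) = Add(Add(Rational(14, 3), Pow(Add(-13, 9), -1)), Mul(-489, 0)) = Add(Add(Rational(14, 3), Pow(-4, -1)), 0) = Add(Add(Rational(14, 3), Rational(-1, 4)), 0) = Add(Rational(53, 12), 0) = Rational(53, 12)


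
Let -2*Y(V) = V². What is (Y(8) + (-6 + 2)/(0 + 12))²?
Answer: 9409/9 ≈ 1045.4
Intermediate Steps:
Y(V) = -V²/2
(Y(8) + (-6 + 2)/(0 + 12))² = (-½*8² + (-6 + 2)/(0 + 12))² = (-½*64 - 4/12)² = (-32 + (1/12)*(-4))² = (-32 - ⅓)² = (-97/3)² = 9409/9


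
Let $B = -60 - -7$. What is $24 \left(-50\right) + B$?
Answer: $-1253$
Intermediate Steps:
$B = -53$ ($B = -60 + 7 = -53$)
$24 \left(-50\right) + B = 24 \left(-50\right) - 53 = -1200 - 53 = -1253$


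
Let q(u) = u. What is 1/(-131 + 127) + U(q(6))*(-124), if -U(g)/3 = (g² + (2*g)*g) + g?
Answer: 169631/4 ≈ 42408.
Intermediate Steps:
U(g) = -9*g² - 3*g (U(g) = -3*((g² + (2*g)*g) + g) = -3*((g² + 2*g²) + g) = -3*(3*g² + g) = -3*(g + 3*g²) = -9*g² - 3*g)
1/(-131 + 127) + U(q(6))*(-124) = 1/(-131 + 127) - 3*6*(1 + 3*6)*(-124) = 1/(-4) - 3*6*(1 + 18)*(-124) = -¼ - 3*6*19*(-124) = -¼ - 342*(-124) = -¼ + 42408 = 169631/4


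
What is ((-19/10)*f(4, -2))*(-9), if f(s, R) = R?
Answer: -171/5 ≈ -34.200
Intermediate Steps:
((-19/10)*f(4, -2))*(-9) = (-19/10*(-2))*(-9) = (-19*⅒*(-2))*(-9) = -19/10*(-2)*(-9) = (19/5)*(-9) = -171/5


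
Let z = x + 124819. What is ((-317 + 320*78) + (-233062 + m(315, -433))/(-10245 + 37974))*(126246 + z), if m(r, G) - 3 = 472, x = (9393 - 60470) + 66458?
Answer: 20223048901040/3081 ≈ 6.5638e+9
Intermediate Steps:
x = 15381 (x = -51077 + 66458 = 15381)
m(r, G) = 475 (m(r, G) = 3 + 472 = 475)
z = 140200 (z = 15381 + 124819 = 140200)
((-317 + 320*78) + (-233062 + m(315, -433))/(-10245 + 37974))*(126246 + z) = ((-317 + 320*78) + (-233062 + 475)/(-10245 + 37974))*(126246 + 140200) = ((-317 + 24960) - 232587/27729)*266446 = (24643 - 232587*1/27729)*266446 = (24643 - 25843/3081)*266446 = (75899240/3081)*266446 = 20223048901040/3081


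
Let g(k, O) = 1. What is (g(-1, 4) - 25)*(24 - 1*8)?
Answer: -384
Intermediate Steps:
(g(-1, 4) - 25)*(24 - 1*8) = (1 - 25)*(24 - 1*8) = -24*(24 - 8) = -24*16 = -384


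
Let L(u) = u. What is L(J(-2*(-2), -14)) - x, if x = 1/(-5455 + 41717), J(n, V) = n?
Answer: 145047/36262 ≈ 4.0000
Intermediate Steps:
x = 1/36262 ≈ 2.7577e-5
L(J(-2*(-2), -14)) - x = -2*(-2) - 1*1/36262 = 4 - 1/36262 = 145047/36262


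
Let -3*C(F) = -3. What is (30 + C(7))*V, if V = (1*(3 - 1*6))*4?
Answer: -372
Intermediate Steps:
C(F) = 1 (C(F) = -1/3*(-3) = 1)
V = -12 (V = (1*(3 - 6))*4 = (1*(-3))*4 = -3*4 = -12)
(30 + C(7))*V = (30 + 1)*(-12) = 31*(-12) = -372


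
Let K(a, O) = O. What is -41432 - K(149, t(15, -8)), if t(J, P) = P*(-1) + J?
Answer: -41455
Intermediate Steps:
t(J, P) = J - P (t(J, P) = -P + J = J - P)
-41432 - K(149, t(15, -8)) = -41432 - (15 - 1*(-8)) = -41432 - (15 + 8) = -41432 - 1*23 = -41432 - 23 = -41455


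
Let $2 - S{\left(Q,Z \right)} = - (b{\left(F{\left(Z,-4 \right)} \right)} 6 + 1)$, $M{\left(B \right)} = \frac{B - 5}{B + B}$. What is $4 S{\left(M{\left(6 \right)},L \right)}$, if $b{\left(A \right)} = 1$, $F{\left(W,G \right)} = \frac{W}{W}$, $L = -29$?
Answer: $36$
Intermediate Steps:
$M{\left(B \right)} = \frac{-5 + B}{2 B}$
$F{\left(W,G \right)} = 1$
$S{\left(Q,Z \right)} = 9$ ($S{\left(Q,Z \right)} = 2 - - (1 \cdot 6 + 1) = 2 - - (6 + 1) = 2 - \left(-1\right) 7 = 2 - -7 = 2 + 7 = 9$)
$4 S{\left(M{\left(6 \right)},L \right)} = 4 \cdot 9 = 36$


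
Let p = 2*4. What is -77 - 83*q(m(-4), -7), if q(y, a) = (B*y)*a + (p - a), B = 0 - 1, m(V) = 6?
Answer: -4808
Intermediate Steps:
B = -1
p = 8
q(y, a) = 8 - a - a*y (q(y, a) = (-y)*a + (8 - a) = -a*y + (8 - a) = 8 - a - a*y)
-77 - 83*q(m(-4), -7) = -77 - 83*(8 - 1*(-7) - 1*(-7)*6) = -77 - 83*(8 + 7 + 42) = -77 - 83*57 = -77 - 4731 = -4808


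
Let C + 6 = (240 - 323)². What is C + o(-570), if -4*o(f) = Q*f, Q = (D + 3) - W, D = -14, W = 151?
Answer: -16202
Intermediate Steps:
C = 6883 (C = -6 + (240 - 323)² = -6 + (-83)² = -6 + 6889 = 6883)
Q = -162 (Q = (-14 + 3) - 1*151 = -11 - 151 = -162)
o(f) = 81*f/2 (o(f) = -(-81)*f/2 = 81*f/2)
C + o(-570) = 6883 + (81/2)*(-570) = 6883 - 23085 = -16202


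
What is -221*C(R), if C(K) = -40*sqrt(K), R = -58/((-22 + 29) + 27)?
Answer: 520*I*sqrt(493) ≈ 11546.0*I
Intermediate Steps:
R = -29/17 (R = -58/(7 + 27) = -58/34 = -58*1/34 = -29/17 ≈ -1.7059)
-221*C(R) = -(-8840)*sqrt(-29/17) = -(-8840)*I*sqrt(493)/17 = -(-520)*I*sqrt(493) = 520*I*sqrt(493)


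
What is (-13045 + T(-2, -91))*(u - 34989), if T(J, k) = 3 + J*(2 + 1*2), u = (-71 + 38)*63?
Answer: 483737400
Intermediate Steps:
u = -2079 (u = -33*63 = -2079)
T(J, k) = 3 + 4*J (T(J, k) = 3 + J*(2 + 2) = 3 + J*4 = 3 + 4*J)
(-13045 + T(-2, -91))*(u - 34989) = (-13045 + (3 + 4*(-2)))*(-2079 - 34989) = (-13045 + (3 - 8))*(-37068) = (-13045 - 5)*(-37068) = -13050*(-37068) = 483737400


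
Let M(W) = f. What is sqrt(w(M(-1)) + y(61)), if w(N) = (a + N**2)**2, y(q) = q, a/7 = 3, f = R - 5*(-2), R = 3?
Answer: sqrt(36161) ≈ 190.16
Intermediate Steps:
f = 13 (f = 3 - 5*(-2) = 3 + 10 = 13)
a = 21 (a = 7*3 = 21)
M(W) = 13
w(N) = (21 + N**2)**2
sqrt(w(M(-1)) + y(61)) = sqrt((21 + 13**2)**2 + 61) = sqrt((21 + 169)**2 + 61) = sqrt(190**2 + 61) = sqrt(36100 + 61) = sqrt(36161)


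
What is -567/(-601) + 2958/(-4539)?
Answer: 15605/53489 ≈ 0.29174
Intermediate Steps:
-567/(-601) + 2958/(-4539) = -567*(-1/601) + 2958*(-1/4539) = 567/601 - 58/89 = 15605/53489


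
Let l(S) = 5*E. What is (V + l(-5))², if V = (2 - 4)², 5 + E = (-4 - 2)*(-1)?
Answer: 81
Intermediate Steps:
E = 1 (E = -5 + (-4 - 2)*(-1) = -5 - 6*(-1) = -5 + 6 = 1)
l(S) = 5 (l(S) = 5*1 = 5)
V = 4 (V = (-2)² = 4)
(V + l(-5))² = (4 + 5)² = 9² = 81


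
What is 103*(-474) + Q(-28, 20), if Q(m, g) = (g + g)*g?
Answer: -48022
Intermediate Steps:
Q(m, g) = 2*g² (Q(m, g) = (2*g)*g = 2*g²)
103*(-474) + Q(-28, 20) = 103*(-474) + 2*20² = -48822 + 2*400 = -48822 + 800 = -48022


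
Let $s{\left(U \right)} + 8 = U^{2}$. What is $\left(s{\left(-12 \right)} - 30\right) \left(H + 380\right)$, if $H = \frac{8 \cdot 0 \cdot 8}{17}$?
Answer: $40280$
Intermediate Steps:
$s{\left(U \right)} = -8 + U^{2}$
$H = 0$ ($H = 0 \cdot 8 \cdot \frac{1}{17} = 0 \cdot \frac{1}{17} = 0$)
$\left(s{\left(-12 \right)} - 30\right) \left(H + 380\right) = \left(\left(-8 + \left(-12\right)^{2}\right) - 30\right) \left(0 + 380\right) = \left(\left(-8 + 144\right) - 30\right) 380 = \left(136 - 30\right) 380 = 106 \cdot 380 = 40280$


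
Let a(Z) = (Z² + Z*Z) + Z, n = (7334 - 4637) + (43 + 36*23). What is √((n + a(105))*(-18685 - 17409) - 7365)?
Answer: I*√928453327 ≈ 30471.0*I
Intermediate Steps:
n = 3568 (n = 2697 + (43 + 828) = 2697 + 871 = 3568)
a(Z) = Z + 2*Z² (a(Z) = (Z² + Z²) + Z = 2*Z² + Z = Z + 2*Z²)
√((n + a(105))*(-18685 - 17409) - 7365) = √((3568 + 105*(1 + 2*105))*(-18685 - 17409) - 7365) = √((3568 + 105*(1 + 210))*(-36094) - 7365) = √((3568 + 105*211)*(-36094) - 7365) = √((3568 + 22155)*(-36094) - 7365) = √(25723*(-36094) - 7365) = √(-928445962 - 7365) = √(-928453327) = I*√928453327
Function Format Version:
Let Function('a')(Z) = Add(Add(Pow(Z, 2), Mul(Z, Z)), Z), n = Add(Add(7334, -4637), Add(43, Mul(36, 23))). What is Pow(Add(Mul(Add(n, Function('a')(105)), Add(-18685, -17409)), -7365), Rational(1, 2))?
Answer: Mul(I, Pow(928453327, Rational(1, 2))) ≈ Mul(30471., I)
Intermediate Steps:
n = 3568 (n = Add(2697, Add(43, 828)) = Add(2697, 871) = 3568)
Function('a')(Z) = Add(Z, Mul(2, Pow(Z, 2))) (Function('a')(Z) = Add(Add(Pow(Z, 2), Pow(Z, 2)), Z) = Add(Mul(2, Pow(Z, 2)), Z) = Add(Z, Mul(2, Pow(Z, 2))))
Pow(Add(Mul(Add(n, Function('a')(105)), Add(-18685, -17409)), -7365), Rational(1, 2)) = Pow(Add(Mul(Add(3568, Mul(105, Add(1, Mul(2, 105)))), Add(-18685, -17409)), -7365), Rational(1, 2)) = Pow(Add(Mul(Add(3568, Mul(105, Add(1, 210))), -36094), -7365), Rational(1, 2)) = Pow(Add(Mul(Add(3568, Mul(105, 211)), -36094), -7365), Rational(1, 2)) = Pow(Add(Mul(Add(3568, 22155), -36094), -7365), Rational(1, 2)) = Pow(Add(Mul(25723, -36094), -7365), Rational(1, 2)) = Pow(Add(-928445962, -7365), Rational(1, 2)) = Pow(-928453327, Rational(1, 2)) = Mul(I, Pow(928453327, Rational(1, 2)))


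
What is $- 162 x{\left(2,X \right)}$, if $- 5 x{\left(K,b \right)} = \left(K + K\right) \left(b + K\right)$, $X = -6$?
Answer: $- \frac{2592}{5} \approx -518.4$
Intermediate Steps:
$x{\left(K,b \right)} = - \frac{2 K \left(K + b\right)}{5}$ ($x{\left(K,b \right)} = - \frac{\left(K + K\right) \left(b + K\right)}{5} = - \frac{2 K \left(K + b\right)}{5}$)
$- 162 x{\left(2,X \right)} = - 162 \left(\left(- \frac{2}{5}\right) 2 \left(2 - 6\right)\right) = - 162 \left(\left(- \frac{2}{5}\right) 2 \left(-4\right)\right) = \left(-162\right) \frac{16}{5} = - \frac{2592}{5}$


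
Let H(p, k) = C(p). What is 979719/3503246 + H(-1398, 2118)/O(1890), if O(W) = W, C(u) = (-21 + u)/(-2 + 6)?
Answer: 405928261/4414089960 ≈ 0.091962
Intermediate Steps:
C(u) = -21/4 + u/4 (C(u) = (-21 + u)/4 = (-21 + u)*(1/4) = -21/4 + u/4)
H(p, k) = -21/4 + p/4
979719/3503246 + H(-1398, 2118)/O(1890) = 979719/3503246 + (-21/4 + (1/4)*(-1398))/1890 = 979719*(1/3503246) + (-21/4 - 699/2)*(1/1890) = 979719/3503246 - 1419/4*1/1890 = 979719/3503246 - 473/2520 = 405928261/4414089960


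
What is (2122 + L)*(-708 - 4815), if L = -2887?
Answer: 4225095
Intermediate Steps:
(2122 + L)*(-708 - 4815) = (2122 - 2887)*(-708 - 4815) = -765*(-5523) = 4225095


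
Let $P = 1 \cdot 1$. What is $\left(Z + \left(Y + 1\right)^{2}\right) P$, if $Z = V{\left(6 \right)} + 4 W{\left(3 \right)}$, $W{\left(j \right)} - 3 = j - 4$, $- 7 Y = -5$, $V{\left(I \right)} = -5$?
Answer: $\frac{291}{49} \approx 5.9388$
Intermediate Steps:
$Y = \frac{5}{7}$ ($Y = \left(- \frac{1}{7}\right) \left(-5\right) = \frac{5}{7} \approx 0.71429$)
$P = 1$
$W{\left(j \right)} = -1 + j$ ($W{\left(j \right)} = 3 + \left(j - 4\right) = 3 + \left(-4 + j\right) = -1 + j$)
$Z = 3$ ($Z = -5 + 4 \left(-1 + 3\right) = -5 + 4 \cdot 2 = -5 + 8 = 3$)
$\left(Z + \left(Y + 1\right)^{2}\right) P = \left(3 + \left(\frac{5}{7} + 1\right)^{2}\right) 1 = \left(3 + \left(\frac{12}{7}\right)^{2}\right) 1 = \left(3 + \frac{144}{49}\right) 1 = \frac{291}{49} \cdot 1 = \frac{291}{49}$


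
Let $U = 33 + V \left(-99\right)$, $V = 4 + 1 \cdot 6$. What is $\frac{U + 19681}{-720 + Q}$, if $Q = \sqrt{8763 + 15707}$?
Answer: $- \frac{1348128}{49393} - \frac{9362 \sqrt{24470}}{246965} \approx -33.224$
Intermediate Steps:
$Q = \sqrt{24470} \approx 156.43$
$V = 10$ ($V = 4 + 6 = 10$)
$U = -957$ ($U = 33 + 10 \left(-99\right) = 33 - 990 = -957$)
$\frac{U + 19681}{-720 + Q} = \frac{-957 + 19681}{-720 + \sqrt{24470}} = \frac{18724}{-720 + \sqrt{24470}}$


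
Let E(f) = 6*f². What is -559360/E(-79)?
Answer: -279680/18723 ≈ -14.938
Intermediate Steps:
-559360/E(-79) = -559360/(6*(-79)²) = -559360/(6*6241) = -559360/37446 = -559360*1/37446 = -279680/18723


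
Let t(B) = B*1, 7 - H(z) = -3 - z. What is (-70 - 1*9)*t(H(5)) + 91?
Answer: -1094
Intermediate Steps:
H(z) = 10 + z (H(z) = 7 - (-3 - z) = 7 + (3 + z) = 10 + z)
t(B) = B
(-70 - 1*9)*t(H(5)) + 91 = (-70 - 1*9)*(10 + 5) + 91 = (-70 - 9)*15 + 91 = -79*15 + 91 = -1185 + 91 = -1094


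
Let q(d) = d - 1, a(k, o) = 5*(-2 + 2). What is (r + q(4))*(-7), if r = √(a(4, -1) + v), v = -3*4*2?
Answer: -21 - 14*I*√6 ≈ -21.0 - 34.293*I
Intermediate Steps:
a(k, o) = 0 (a(k, o) = 5*0 = 0)
q(d) = -1 + d
v = -24 (v = -12*2 = -24)
r = 2*I*√6 (r = √(0 - 24) = √(-24) = 2*I*√6 ≈ 4.899*I)
(r + q(4))*(-7) = (2*I*√6 + (-1 + 4))*(-7) = (2*I*√6 + 3)*(-7) = (3 + 2*I*√6)*(-7) = -21 - 14*I*√6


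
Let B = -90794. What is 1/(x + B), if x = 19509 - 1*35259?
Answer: -1/106544 ≈ -9.3858e-6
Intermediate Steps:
x = -15750 (x = 19509 - 35259 = -15750)
1/(x + B) = 1/(-15750 - 90794) = 1/(-106544) = -1/106544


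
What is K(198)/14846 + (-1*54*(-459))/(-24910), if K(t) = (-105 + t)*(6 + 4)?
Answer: -86201664/92453465 ≈ -0.93238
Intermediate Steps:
K(t) = -1050 + 10*t (K(t) = (-105 + t)*10 = -1050 + 10*t)
K(198)/14846 + (-1*54*(-459))/(-24910) = (-1050 + 10*198)/14846 + (-1*54*(-459))/(-24910) = (-1050 + 1980)*(1/14846) - 54*(-459)*(-1/24910) = 930*(1/14846) + 24786*(-1/24910) = 465/7423 - 12393/12455 = -86201664/92453465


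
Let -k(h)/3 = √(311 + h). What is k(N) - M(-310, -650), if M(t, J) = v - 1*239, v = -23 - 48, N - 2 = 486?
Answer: 310 - 3*√799 ≈ 225.20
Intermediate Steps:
N = 488 (N = 2 + 486 = 488)
v = -71
M(t, J) = -310 (M(t, J) = -71 - 1*239 = -71 - 239 = -310)
k(h) = -3*√(311 + h)
k(N) - M(-310, -650) = -3*√(311 + 488) - 1*(-310) = -3*√799 + 310 = 310 - 3*√799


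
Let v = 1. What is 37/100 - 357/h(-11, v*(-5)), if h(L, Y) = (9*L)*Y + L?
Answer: -1112/3025 ≈ -0.36760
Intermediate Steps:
h(L, Y) = L + 9*L*Y (h(L, Y) = 9*L*Y + L = L + 9*L*Y)
37/100 - 357/h(-11, v*(-5)) = 37/100 - 357*(-1/(11*(1 + 9*(1*(-5))))) = 37*(1/100) - 357*(-1/(11*(1 + 9*(-5)))) = 37/100 - 357*(-1/(11*(1 - 45))) = 37/100 - 357/((-11*(-44))) = 37/100 - 357/484 = -1112/3025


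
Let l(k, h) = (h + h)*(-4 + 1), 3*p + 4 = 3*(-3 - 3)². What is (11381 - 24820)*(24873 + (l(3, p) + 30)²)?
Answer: -760069523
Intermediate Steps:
p = 104/3 (p = -4/3 + (3*(-3 - 3)²)/3 = -4/3 + (3*(-6)²)/3 = -4/3 + (3*36)/3 = -4/3 + (⅓)*108 = -4/3 + 36 = 104/3 ≈ 34.667)
l(k, h) = -6*h (l(k, h) = (2*h)*(-3) = -6*h)
(11381 - 24820)*(24873 + (l(3, p) + 30)²) = (11381 - 24820)*(24873 + (-6*104/3 + 30)²) = -13439*(24873 + (-208 + 30)²) = -13439*(24873 + (-178)²) = -13439*(24873 + 31684) = -13439*56557 = -760069523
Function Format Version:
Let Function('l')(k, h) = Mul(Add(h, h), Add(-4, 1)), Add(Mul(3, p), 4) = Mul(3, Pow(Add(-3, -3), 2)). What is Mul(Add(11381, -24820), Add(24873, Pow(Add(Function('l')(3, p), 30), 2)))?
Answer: -760069523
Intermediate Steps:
p = Rational(104, 3) (p = Add(Rational(-4, 3), Mul(Rational(1, 3), Mul(3, Pow(Add(-3, -3), 2)))) = Add(Rational(-4, 3), Mul(Rational(1, 3), Mul(3, Pow(-6, 2)))) = Add(Rational(-4, 3), Mul(Rational(1, 3), Mul(3, 36))) = Add(Rational(-4, 3), Mul(Rational(1, 3), 108)) = Add(Rational(-4, 3), 36) = Rational(104, 3) ≈ 34.667)
Function('l')(k, h) = Mul(-6, h) (Function('l')(k, h) = Mul(Mul(2, h), -3) = Mul(-6, h))
Mul(Add(11381, -24820), Add(24873, Pow(Add(Function('l')(3, p), 30), 2))) = Mul(Add(11381, -24820), Add(24873, Pow(Add(Mul(-6, Rational(104, 3)), 30), 2))) = Mul(-13439, Add(24873, Pow(Add(-208, 30), 2))) = Mul(-13439, Add(24873, Pow(-178, 2))) = Mul(-13439, Add(24873, 31684)) = Mul(-13439, 56557) = -760069523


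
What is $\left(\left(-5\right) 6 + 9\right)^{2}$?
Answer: $441$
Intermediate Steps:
$\left(\left(-5\right) 6 + 9\right)^{2} = \left(-30 + 9\right)^{2} = \left(-21\right)^{2} = 441$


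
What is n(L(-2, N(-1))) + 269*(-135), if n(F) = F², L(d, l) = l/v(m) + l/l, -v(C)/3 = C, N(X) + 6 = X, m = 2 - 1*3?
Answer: -326819/9 ≈ -36313.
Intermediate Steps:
m = -1 (m = 2 - 3 = -1)
N(X) = -6 + X
v(C) = -3*C
L(d, l) = 1 + l/3 (L(d, l) = l/((-3*(-1))) + l/l = l/3 + 1 = 1 + l/3)
n(L(-2, N(-1))) + 269*(-135) = (1 + (-6 - 1)/3)² + 269*(-135) = (1 + (⅓)*(-7))² - 36315 = (1 - 7/3)² - 36315 = (-4/3)² - 36315 = 16/9 - 36315 = -326819/9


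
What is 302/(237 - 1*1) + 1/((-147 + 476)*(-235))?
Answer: 11674447/9123170 ≈ 1.2796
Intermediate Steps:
302/(237 - 1*1) + 1/((-147 + 476)*(-235)) = 302/(237 - 1) - 1/235/329 = 302/236 + (1/329)*(-1/235) = 302*(1/236) - 1/77315 = 151/118 - 1/77315 = 11674447/9123170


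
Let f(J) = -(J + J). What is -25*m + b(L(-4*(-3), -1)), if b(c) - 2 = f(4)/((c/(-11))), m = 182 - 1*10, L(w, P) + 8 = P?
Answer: -38770/9 ≈ -4307.8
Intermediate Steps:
L(w, P) = -8 + P
f(J) = -2*J
m = 172 (m = 182 - 10 = 172)
b(c) = 2 + 88/c (b(c) = 2 + (-2*4)/((c/(-11))) = 2 - 8*(-11/c) = 2 - (-88)/c = 2 + 88/c)
-25*m + b(L(-4*(-3), -1)) = -25*172 + (2 + 88/(-8 - 1)) = -4300 + (2 + 88/(-9)) = -4300 + (2 + 88*(-⅑)) = -4300 + (2 - 88/9) = -4300 - 70/9 = -38770/9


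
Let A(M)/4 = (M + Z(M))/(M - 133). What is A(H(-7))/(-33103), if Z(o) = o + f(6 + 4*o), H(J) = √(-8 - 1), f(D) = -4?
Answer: -1100/292928447 + 1572*I/292928447 ≈ -3.7552e-6 + 5.3665e-6*I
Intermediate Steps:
H(J) = 3*I (H(J) = √(-9) = 3*I)
Z(o) = -4 + o (Z(o) = o - 4 = -4 + o)
A(M) = 4*(-4 + 2*M)/(-133 + M) (A(M) = 4*((M + (-4 + M))/(M - 133)) = 4*((-4 + 2*M)/(-133 + M)) = 4*(-4 + 2*M)/(-133 + M))
A(H(-7))/(-33103) = (8*(-2 + 3*I)/(-133 + 3*I))/(-33103) = (8*((-133 - 3*I)/17698)*(-2 + 3*I))*(-1/33103) = (4*(-133 - 3*I)*(-2 + 3*I)/8849)*(-1/33103) = -4*(-133 - 3*I)*(-2 + 3*I)/292928447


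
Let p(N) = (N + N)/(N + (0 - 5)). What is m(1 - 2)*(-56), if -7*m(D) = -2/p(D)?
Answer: -48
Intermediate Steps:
p(N) = 2*N/(-5 + N) (p(N) = (2*N)/(N - 5) = (2*N)/(-5 + N) = 2*N/(-5 + N))
m(D) = (-5 + D)/(7*D) (m(D) = -(-2)/(7*(2*D/(-5 + D))) = -(-2)*(-5 + D)/(2*D)/7 = -(-1)*(-5 + D)/(7*D) = (-5 + D)/(7*D))
m(1 - 2)*(-56) = ((-5 + (1 - 2))/(7*(1 - 2)))*(-56) = ((1/7)*(-5 - 1)/(-1))*(-56) = ((1/7)*(-1)*(-6))*(-56) = (6/7)*(-56) = -48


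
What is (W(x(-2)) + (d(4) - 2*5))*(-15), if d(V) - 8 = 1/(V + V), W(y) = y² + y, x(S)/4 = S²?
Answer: -32415/8 ≈ -4051.9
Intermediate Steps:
x(S) = 4*S²
W(y) = y + y²
d(V) = 8 + 1/(2*V) (d(V) = 8 + 1/(V + V) = 8 + 1/(2*V))
(W(x(-2)) + (d(4) - 2*5))*(-15) = ((4*(-2)²)*(1 + 4*(-2)²) + ((8 + (½)/4) - 2*5))*(-15) = ((4*4)*(1 + 4*4) + ((8 + (½)*(¼)) - 10))*(-15) = (16*(1 + 16) + ((8 + ⅛) - 10))*(-15) = (16*17 + (65/8 - 10))*(-15) = (272 - 15/8)*(-15) = (2161/8)*(-15) = -32415/8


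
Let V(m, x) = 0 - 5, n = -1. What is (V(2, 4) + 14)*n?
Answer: -9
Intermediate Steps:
V(m, x) = -5
(V(2, 4) + 14)*n = (-5 + 14)*(-1) = 9*(-1) = -9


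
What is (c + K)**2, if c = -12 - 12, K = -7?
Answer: 961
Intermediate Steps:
c = -24
(c + K)**2 = (-24 - 7)**2 = (-31)**2 = 961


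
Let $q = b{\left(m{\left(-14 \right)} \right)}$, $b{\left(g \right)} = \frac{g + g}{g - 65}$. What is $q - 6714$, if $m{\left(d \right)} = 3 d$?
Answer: $- \frac{718314}{107} \approx -6713.2$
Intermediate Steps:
$b{\left(g \right)} = \frac{2 g}{-65 + g}$
$q = \frac{84}{107}$ ($q = \frac{2 \cdot 3 \left(-14\right)}{-65 + 3 \left(-14\right)} = 2 \left(-42\right) \frac{1}{-65 - 42} = 2 \left(-42\right) \frac{1}{-107} = 2 \left(-42\right) \left(- \frac{1}{107}\right) = \frac{84}{107} \approx 0.78505$)
$q - 6714 = \frac{84}{107} - 6714 = - \frac{718314}{107}$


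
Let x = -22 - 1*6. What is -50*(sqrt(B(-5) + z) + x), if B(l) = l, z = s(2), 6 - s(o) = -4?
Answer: 1400 - 50*sqrt(5) ≈ 1288.2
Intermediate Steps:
s(o) = 10 (s(o) = 6 - 1*(-4) = 6 + 4 = 10)
z = 10
x = -28 (x = -22 - 6 = -28)
-50*(sqrt(B(-5) + z) + x) = -50*(sqrt(-5 + 10) - 28) = -50*(sqrt(5) - 28) = -50*(-28 + sqrt(5)) = 1400 - 50*sqrt(5)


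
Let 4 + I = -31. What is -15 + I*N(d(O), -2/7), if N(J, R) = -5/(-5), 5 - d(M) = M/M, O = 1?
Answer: -50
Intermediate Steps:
I = -35 (I = -4 - 31 = -35)
d(M) = 4 (d(M) = 5 - M/M = 5 - 1*1 = 5 - 1 = 4)
N(J, R) = 1 (N(J, R) = -5*(-1/5) = 1)
-15 + I*N(d(O), -2/7) = -15 - 35*1 = -15 - 35 = -50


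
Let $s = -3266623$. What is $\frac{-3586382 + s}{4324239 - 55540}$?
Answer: $- \frac{6853005}{4268699} \approx -1.6054$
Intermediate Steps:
$\frac{-3586382 + s}{4324239 - 55540} = \frac{-3586382 - 3266623}{4324239 - 55540} = - \frac{6853005}{4268699}$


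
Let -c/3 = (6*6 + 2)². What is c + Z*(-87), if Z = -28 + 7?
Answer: -2505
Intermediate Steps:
c = -4332 (c = -3*(6*6 + 2)² = -3*(36 + 2)² = -3*38² = -3*1444 = -4332)
Z = -21
c + Z*(-87) = -4332 - 21*(-87) = -4332 + 1827 = -2505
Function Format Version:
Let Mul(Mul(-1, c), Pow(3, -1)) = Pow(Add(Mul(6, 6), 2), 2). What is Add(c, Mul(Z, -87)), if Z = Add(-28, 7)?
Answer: -2505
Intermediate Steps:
c = -4332 (c = Mul(-3, Pow(Add(Mul(6, 6), 2), 2)) = Mul(-3, Pow(Add(36, 2), 2)) = Mul(-3, Pow(38, 2)) = Mul(-3, 1444) = -4332)
Z = -21
Add(c, Mul(Z, -87)) = Add(-4332, Mul(-21, -87)) = Add(-4332, 1827) = -2505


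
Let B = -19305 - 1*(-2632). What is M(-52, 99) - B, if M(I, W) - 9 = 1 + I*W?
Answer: 11535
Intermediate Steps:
M(I, W) = 10 + I*W (M(I, W) = 9 + (1 + I*W) = 10 + I*W)
B = -16673 (B = -19305 + 2632 = -16673)
M(-52, 99) - B = (10 - 52*99) - 1*(-16673) = (10 - 5148) + 16673 = -5138 + 16673 = 11535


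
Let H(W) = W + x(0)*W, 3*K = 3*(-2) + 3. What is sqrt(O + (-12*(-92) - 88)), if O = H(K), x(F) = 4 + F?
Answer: sqrt(1011) ≈ 31.796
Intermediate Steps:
K = -1 (K = (3*(-2) + 3)/3 = (-6 + 3)/3 = (1/3)*(-3) = -1)
H(W) = 5*W (H(W) = W + (4 + 0)*W = W + 4*W = 5*W)
O = -5 (O = 5*(-1) = -5)
sqrt(O + (-12*(-92) - 88)) = sqrt(-5 + (-12*(-92) - 88)) = sqrt(-5 + (1104 - 88)) = sqrt(-5 + 1016) = sqrt(1011)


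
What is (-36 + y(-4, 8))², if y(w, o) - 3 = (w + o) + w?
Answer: 1089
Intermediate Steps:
y(w, o) = 3 + o + 2*w (y(w, o) = 3 + ((w + o) + w) = 3 + ((o + w) + w) = 3 + (o + 2*w) = 3 + o + 2*w)
(-36 + y(-4, 8))² = (-36 + (3 + 8 + 2*(-4)))² = (-36 + (3 + 8 - 8))² = (-36 + 3)² = (-33)² = 1089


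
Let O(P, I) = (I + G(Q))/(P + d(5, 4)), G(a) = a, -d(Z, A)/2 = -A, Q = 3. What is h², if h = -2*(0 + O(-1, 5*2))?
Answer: 676/49 ≈ 13.796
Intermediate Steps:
d(Z, A) = 2*A (d(Z, A) = -(-2)*A = 2*A)
O(P, I) = (3 + I)/(8 + P) (O(P, I) = (I + 3)/(P + 2*4) = (3 + I)/(P + 8) = (3 + I)/(8 + P))
h = -26/7 (h = -2*(0 + (3 + 5*2)/(8 - 1)) = -2*(0 + (3 + 10)/7) = -2*(0 + (⅐)*13) = -2*(0 + 13/7) = -2*13/7 = -26/7 ≈ -3.7143)
h² = (-26/7)² = 676/49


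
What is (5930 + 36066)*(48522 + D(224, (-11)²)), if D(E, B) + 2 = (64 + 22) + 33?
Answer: 2042643444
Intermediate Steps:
D(E, B) = 117 (D(E, B) = -2 + ((64 + 22) + 33) = -2 + (86 + 33) = -2 + 119 = 117)
(5930 + 36066)*(48522 + D(224, (-11)²)) = (5930 + 36066)*(48522 + 117) = 41996*48639 = 2042643444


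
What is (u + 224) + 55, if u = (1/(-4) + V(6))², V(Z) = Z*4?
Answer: 13489/16 ≈ 843.06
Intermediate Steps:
V(Z) = 4*Z
u = 9025/16 (u = (1/(-4) + 4*6)² = (-¼ + 24)² = (95/4)² = 9025/16 ≈ 564.06)
(u + 224) + 55 = (9025/16 + 224) + 55 = 12609/16 + 55 = 13489/16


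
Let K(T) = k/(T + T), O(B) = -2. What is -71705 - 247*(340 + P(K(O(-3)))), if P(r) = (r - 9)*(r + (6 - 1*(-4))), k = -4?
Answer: -133949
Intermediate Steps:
K(T) = -2/T (K(T) = -4/(T + T) = -4*1/(2*T) = -2/T)
P(r) = (-9 + r)*(10 + r) (P(r) = (-9 + r)*(r + (6 + 4)) = (-9 + r)*(r + 10) = (-9 + r)*(10 + r))
-71705 - 247*(340 + P(K(O(-3)))) = -71705 - 247*(340 + (-90 - 2/(-2) + (-2/(-2))**2)) = -71705 - 247*(340 + (-90 - 2*(-1/2) + (-2*(-1/2))**2)) = -71705 - 247*(340 + (-90 + 1 + 1**2)) = -71705 - 247*(340 + (-90 + 1 + 1)) = -71705 - 247*(340 - 88) = -71705 - 247*252 = -71705 - 62244 = -133949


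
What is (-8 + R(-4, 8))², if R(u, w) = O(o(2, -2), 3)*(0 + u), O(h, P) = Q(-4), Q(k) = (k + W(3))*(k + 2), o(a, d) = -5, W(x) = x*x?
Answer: 1024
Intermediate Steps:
W(x) = x²
Q(k) = (2 + k)*(9 + k) (Q(k) = (k + 3²)*(k + 2) = (k + 9)*(2 + k) = (9 + k)*(2 + k) = (2 + k)*(9 + k))
O(h, P) = -10 (O(h, P) = 18 + (-4)² + 11*(-4) = 18 + 16 - 44 = -10)
R(u, w) = -10*u (R(u, w) = -10*(0 + u) = -10*u)
(-8 + R(-4, 8))² = (-8 - 10*(-4))² = (-8 + 40)² = 32² = 1024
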